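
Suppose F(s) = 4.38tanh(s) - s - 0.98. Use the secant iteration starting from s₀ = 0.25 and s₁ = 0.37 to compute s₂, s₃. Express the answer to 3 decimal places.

0.303, 0.301

F(0.25) = -0.15726, F(0.37) = 0.20048
s₂ = 0.37000 − 0.20048·(0.37000 − 0.25000) / (0.20048 − (-0.15726)) = 0.37000 − (0.02406)/(0.35774) = 0.30275
F(0.30275) = 0.00421
s₃ = 0.30275 − 0.00421·(0.30275 − 0.37000) / (0.00421 − 0.20048) = 0.30275 − (-0.00028)/(-0.19627) = 0.30131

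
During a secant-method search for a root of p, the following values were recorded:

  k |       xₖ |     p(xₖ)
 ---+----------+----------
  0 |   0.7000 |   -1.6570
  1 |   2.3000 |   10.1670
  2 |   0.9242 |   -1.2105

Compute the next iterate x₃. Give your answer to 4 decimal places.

x₃ = 0.9242 − (-1.2105)·(0.9242 − 2.3000) / (-1.2105 − 10.1670)
   = 0.9242 − (1.665406)/(-11.377500) = 1.070577

1.0706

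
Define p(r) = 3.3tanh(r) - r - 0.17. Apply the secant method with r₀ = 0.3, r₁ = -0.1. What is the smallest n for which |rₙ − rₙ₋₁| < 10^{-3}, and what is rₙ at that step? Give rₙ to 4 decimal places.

p(0.3) = 0.491332, p(-0.1) = -0.398904
r₂ = -0.100000 − (-0.398904)·(-0.400000)/(-0.890236) = 0.079235;  |Δ| = 0.179235
p(0.079235) = 0.011695
r₃ = 0.079235 − 0.011695·(0.179235)/(0.410600) = 0.074130;  |Δ| = 0.005105
p(0.074130) = 0.000052
r₄ = 0.074130 − 0.000052·(-0.005105)/(-0.011643) = 0.074107;  |Δ| = 0.000023
|r₄ − r₃| = 0.000023 < 10^{-3}

n = 4, rₙ = 0.0741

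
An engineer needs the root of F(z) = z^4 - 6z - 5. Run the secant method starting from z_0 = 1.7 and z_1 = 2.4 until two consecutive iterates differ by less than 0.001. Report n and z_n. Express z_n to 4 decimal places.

F(1.7) = -6.847900, F(2.4) = 13.777600
z_2 = 2.400000 − 13.777600·(0.700000)/(20.625500) = 1.932408;  |Δ| = 0.467592
F(1.932408) = -2.650195
z_3 = 1.932408 − (-2.650195)·(-0.467592)/(-16.427795) = 2.007842;  |Δ| = 0.075434
F(2.007842) = -0.794637
z_4 = 2.007842 − (-0.794637)·(0.075434)/(1.855558) = 2.040146;  |Δ| = 0.032304
F(2.040146) = 0.082995
z_5 = 2.040146 − 0.082995·(0.032304)/(0.877632) = 2.037091;  |Δ| = 0.003055
F(2.037091) = -0.002206
z_6 = 2.037091 − (-0.002206)·(-0.003055)/(-0.085201) = 2.037170;  |Δ| = 0.000079
|z_6 − z_5| = 0.000079 < 0.001

n = 6, z_n = 2.0372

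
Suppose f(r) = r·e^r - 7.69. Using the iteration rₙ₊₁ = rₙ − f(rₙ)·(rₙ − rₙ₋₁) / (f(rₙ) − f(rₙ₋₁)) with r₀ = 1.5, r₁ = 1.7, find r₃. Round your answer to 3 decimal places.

1.581

f(1.5) = -0.96747, f(1.7) = 1.61571
r₂ = 1.70000 − 1.61571·(1.70000 − 1.50000) / (1.61571 − (-0.96747)) = 1.70000 − (0.32314)/(2.58318) = 1.57491
f(1.57491) = -0.08276
r₃ = 1.57491 − (-0.08276)·(1.57491 − 1.70000) / (-0.08276 − 1.61571) = 1.57491 − (0.01035)/(-1.69847) = 1.58100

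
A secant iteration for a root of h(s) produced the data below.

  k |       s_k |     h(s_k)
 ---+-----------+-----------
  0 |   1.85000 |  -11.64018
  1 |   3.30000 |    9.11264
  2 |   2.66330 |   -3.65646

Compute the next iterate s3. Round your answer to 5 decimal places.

2.84562

s3 = 2.66330 − (-3.65646)·(2.66330 − 3.30000) / (-3.65646 − 9.11264)
   = 2.66330 − (2.3280681)/(-12.7691000) = 2.8456205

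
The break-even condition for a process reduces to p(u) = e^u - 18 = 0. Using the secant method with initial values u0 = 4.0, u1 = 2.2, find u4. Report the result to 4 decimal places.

p(4.0) = 36.598150, p(2.2) = -8.974987
u2 = 2.200000 − (-8.974987)·(2.200000 − 4.000000) / (-8.974987 − 36.598150) = 2.200000 − (16.154976)/(-45.573137) = 2.554485
p(2.554485) = -5.135332
u3 = 2.554485 − (-5.135332)·(2.554485 − 2.200000) / (-5.135332 − (-8.974987)) = 2.554485 − (-1.820396)/(3.839654) = 3.028589
p(3.028589) = 2.668046
u4 = 3.028589 − 2.668046·(3.028589 − 2.554485) / (2.668046 − (-5.135332)) = 3.028589 − (1.264932)/(7.803379) = 2.866488

2.8665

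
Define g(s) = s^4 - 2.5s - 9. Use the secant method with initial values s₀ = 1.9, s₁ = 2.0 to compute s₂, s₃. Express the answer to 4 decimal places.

g(1.9) = -0.717900, g(2.0) = 2.000000
s₂ = 2.000000 − 2.000000·(2.000000 − 1.900000) / (2.000000 − (-0.717900)) = 2.000000 − (0.200000)/(2.717900) = 1.926414
g(1.926414) = -0.043994
s₃ = 1.926414 − (-0.043994)·(1.926414 − 2.000000) / (-0.043994 − 2.000000) = 1.926414 − (0.003237)/(-2.043994) = 1.927998

1.9264, 1.9280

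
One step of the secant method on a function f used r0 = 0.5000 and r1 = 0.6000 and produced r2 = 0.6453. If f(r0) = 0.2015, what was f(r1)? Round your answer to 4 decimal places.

0.0628

The secant line through (0.5000, 0.2015) and (0.6000, f(r1)) crosses zero at r2 = 0.6453.
So (0.5000, 0.2015), (0.6000, f(r1)), (0.6453, 0) are collinear:
f(r1) = 0.2015 · (0.6000 − 0.6453) / (0.5000 − 0.6453) = 0.2015 · (-0.045300)/(-0.145300) = 0.062821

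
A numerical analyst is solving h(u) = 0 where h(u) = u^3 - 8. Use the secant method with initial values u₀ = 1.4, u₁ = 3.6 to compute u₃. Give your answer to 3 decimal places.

h(1.4) = -5.25600, h(3.6) = 38.65600
u₂ = 3.60000 − 38.65600·(3.60000 − 1.40000) / (38.65600 − (-5.25600)) = 3.60000 − (85.04320)/(43.91200) = 1.66333
h(1.66333) = -3.39815
u₃ = 1.66333 − (-3.39815)·(1.66333 − 3.60000) / (-3.39815 − 38.65600) = 1.66333 − (6.58110)/(-42.05415) = 1.81982

1.820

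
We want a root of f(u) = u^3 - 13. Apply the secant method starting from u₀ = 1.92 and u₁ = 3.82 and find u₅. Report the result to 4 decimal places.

f(1.92) = -5.922112, f(3.82) = 42.742968
u₂ = 3.820000 − 42.742968·(3.820000 − 1.920000) / (42.742968 − (-5.922112)) = 3.820000 − (81.211639)/(48.665080) = 2.151213
f(2.151213) = -3.044790
u₃ = 2.151213 − (-3.044790)·(2.151213 − 3.820000) / (-3.044790 − 42.742968) = 2.151213 − (5.081106)/(-45.787758) = 2.262184
f(2.262184) = -1.423325
u₄ = 2.262184 − (-1.423325)·(2.262184 − 2.151213) / (-1.423325 − (-3.044790)) = 2.262184 − (-0.157948)/(1.621465) = 2.359594
f(2.359594) = 0.137482
u₅ = 2.359594 − 0.137482·(2.359594 − 2.262184) / (0.137482 − (-1.423325)) = 2.359594 − (0.013392)/(1.560806) = 2.351014

2.3510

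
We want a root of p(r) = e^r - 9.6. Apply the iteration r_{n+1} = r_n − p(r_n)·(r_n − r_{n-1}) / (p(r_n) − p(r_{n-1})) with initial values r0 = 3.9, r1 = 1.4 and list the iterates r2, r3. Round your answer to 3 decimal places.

p(3.9) = 39.80245, p(1.4) = -5.54480
r2 = 1.40000 − (-5.54480)·(1.40000 − 3.90000) / (-5.54480 − 39.80245) = 1.40000 − (13.86200)/(-45.34725) = 1.70569
p(1.70569) = -4.09484
r3 = 1.70569 − (-4.09484)·(1.70569 − 1.40000) / (-4.09484 − (-5.54480)) = 1.70569 − (-1.25173)/(1.44996) = 2.56898

1.706, 2.569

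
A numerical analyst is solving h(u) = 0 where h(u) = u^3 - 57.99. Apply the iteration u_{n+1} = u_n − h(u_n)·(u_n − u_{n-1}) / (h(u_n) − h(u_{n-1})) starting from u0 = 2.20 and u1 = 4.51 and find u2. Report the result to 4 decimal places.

3.5487

h(2.20) = -47.342000, h(4.51) = 33.743851
u2 = 4.510000 − 33.743851·(4.510000 − 2.200000) / (33.743851 − (-47.342000)) = 4.510000 − (77.948296)/(81.085851) = 3.548694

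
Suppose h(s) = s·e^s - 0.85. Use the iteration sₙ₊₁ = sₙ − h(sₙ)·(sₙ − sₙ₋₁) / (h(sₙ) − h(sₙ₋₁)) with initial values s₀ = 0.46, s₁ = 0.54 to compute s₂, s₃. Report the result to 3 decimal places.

0.509, 0.510

h(0.46) = -0.12133, h(0.54) = 0.07664
s₂ = 0.54000 − 0.07664·(0.54000 − 0.46000) / (0.07664 − (-0.12133)) = 0.54000 − (0.00613)/(0.19797) = 0.50903
h(0.50903) = -0.00314
s₃ = 0.50903 − (-0.00314)·(0.50903 − 0.54000) / (-0.00314 − 0.07664) = 0.50903 − (0.00010)/(-0.07979) = 0.51025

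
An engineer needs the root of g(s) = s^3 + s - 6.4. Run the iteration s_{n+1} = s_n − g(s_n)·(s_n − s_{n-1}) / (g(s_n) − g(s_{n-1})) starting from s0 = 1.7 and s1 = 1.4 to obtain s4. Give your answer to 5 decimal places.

1.67771

g(1.7) = 0.2130000, g(1.4) = -2.2560000
s2 = 1.4000000 − (-2.2560000)·(1.4000000 − 1.7000000) / (-2.2560000 − 0.2130000) = 1.4000000 − (0.6768000)/(-2.4690000) = 1.6741191
g(1.6741191) = -0.0338698
s3 = 1.6741191 − (-0.0338698)·(1.6741191 − 1.4000000) / (-0.0338698 − (-2.2560000)) = 1.6741191 − (-0.0092844)/(2.2221302) = 1.6782972
g(1.6782972) = 0.0055259
s4 = 1.6782972 − 0.0055259·(1.6782972 − 1.6741191) / (0.0055259 − (-0.0338698)) = 1.6782972 − (0.0000231)/(0.0393957) = 1.6777112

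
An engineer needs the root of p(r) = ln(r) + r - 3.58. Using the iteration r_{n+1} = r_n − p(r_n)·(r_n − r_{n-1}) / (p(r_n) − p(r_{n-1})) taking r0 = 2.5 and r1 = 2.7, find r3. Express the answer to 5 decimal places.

2.61770

p(2.5) = -0.1637093, p(2.7) = 0.1132518
r2 = 2.7000000 − 0.1132518·(2.7000000 − 2.5000000) / (0.1132518 − (-0.1637093)) = 2.7000000 − (0.0226504)/(0.2769610) = 2.6182183
p(2.6182183) = 0.0007123
r3 = 2.6182183 − 0.0007123·(2.6182183 − 2.7000000) / (0.0007123 − 0.1132518) = 2.6182183 − (-0.0000583)/(-0.1125395) = 2.6177006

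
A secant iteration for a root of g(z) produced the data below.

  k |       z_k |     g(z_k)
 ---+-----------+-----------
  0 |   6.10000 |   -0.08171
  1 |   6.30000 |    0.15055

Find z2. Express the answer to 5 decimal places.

6.17036

z2 = 6.30000 − 0.15055·(6.30000 − 6.10000) / (0.15055 − (-0.08171))
   = 6.30000 − (0.0301100)/(0.2322600) = 6.1703608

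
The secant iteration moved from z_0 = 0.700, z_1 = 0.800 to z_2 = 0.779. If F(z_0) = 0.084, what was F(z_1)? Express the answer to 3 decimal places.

-0.022

The secant line through (0.700, 0.084) and (0.800, F(z_1)) crosses zero at z_2 = 0.779.
So (0.700, 0.084), (0.800, F(z_1)), (0.779, 0) are collinear:
F(z_1) = 0.084 · (0.800 − 0.779) / (0.700 − 0.779) = 0.084 · (0.02100)/(-0.07900) = -0.02233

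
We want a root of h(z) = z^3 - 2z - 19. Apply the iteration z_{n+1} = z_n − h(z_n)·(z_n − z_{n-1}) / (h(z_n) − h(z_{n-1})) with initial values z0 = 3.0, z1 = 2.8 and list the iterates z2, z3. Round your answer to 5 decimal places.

h(3.0) = 2.0000000, h(2.8) = -2.6480000
z2 = 2.8000000 − (-2.6480000)·(2.8000000 − 3.0000000) / (-2.6480000 − 2.0000000) = 2.8000000 − (0.5296000)/(-4.6480000) = 2.9139415
h(2.9139415) = -0.0854457
z3 = 2.9139415 − (-0.0854457)·(2.9139415 − 2.8000000) / (-0.0854457 − (-2.6480000)) = 2.9139415 − (-0.0097358)/(2.5625543) = 2.9177407

2.91394, 2.91774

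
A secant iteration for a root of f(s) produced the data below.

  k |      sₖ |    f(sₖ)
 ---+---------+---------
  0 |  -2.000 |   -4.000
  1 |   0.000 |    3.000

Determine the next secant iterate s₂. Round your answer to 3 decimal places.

-0.857

s₂ = 0.000 − 3.000·(0.000 − (-2.000)) / (3.000 − (-4.000))
   = 0.000 − (6.00000)/(7.00000) = -0.85714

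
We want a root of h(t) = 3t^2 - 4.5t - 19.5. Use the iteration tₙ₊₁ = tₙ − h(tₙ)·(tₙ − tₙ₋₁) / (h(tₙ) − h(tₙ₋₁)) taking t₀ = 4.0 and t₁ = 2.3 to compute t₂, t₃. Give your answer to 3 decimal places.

3.271, 3.445

h(4.0) = 10.50000, h(2.3) = -13.98000
t₂ = 2.30000 − (-13.98000)·(2.30000 − 4.00000) / (-13.98000 − 10.50000) = 2.30000 − (23.76600)/(-24.48000) = 3.27083
h(3.27083) = -2.12370
t₃ = 3.27083 − (-2.12370)·(3.27083 − 2.30000) / (-2.12370 − (-13.98000)) = 3.27083 − (-2.06176)/(11.85630) = 3.44473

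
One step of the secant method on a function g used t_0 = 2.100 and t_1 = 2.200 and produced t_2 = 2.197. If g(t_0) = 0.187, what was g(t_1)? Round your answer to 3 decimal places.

-0.006

The secant line through (2.100, 0.187) and (2.200, g(t_1)) crosses zero at t_2 = 2.197.
So (2.100, 0.187), (2.200, g(t_1)), (2.197, 0) are collinear:
g(t_1) = 0.187 · (2.200 − 2.197) / (2.100 − 2.197) = 0.187 · (0.00300)/(-0.09700) = -0.00578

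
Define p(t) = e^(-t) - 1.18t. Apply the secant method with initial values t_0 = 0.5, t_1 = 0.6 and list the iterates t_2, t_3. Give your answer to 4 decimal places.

p(0.5) = 0.016531, p(0.6) = -0.159188
t_2 = 0.600000 − (-0.159188)·(0.600000 − 0.500000) / (-0.159188 − 0.016531) = 0.600000 − (-0.015919)/(-0.175719) = 0.509407
p(0.509407) = -0.000249
t_3 = 0.509407 − (-0.000249)·(0.509407 − 0.600000) / (-0.000249 − (-0.159188)) = 0.509407 − (0.000023)/(0.158939) = 0.509265

0.5094, 0.5093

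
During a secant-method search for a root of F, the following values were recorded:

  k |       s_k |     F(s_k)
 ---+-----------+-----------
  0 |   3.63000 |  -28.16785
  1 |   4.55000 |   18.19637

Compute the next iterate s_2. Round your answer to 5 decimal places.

s_2 = 4.55000 − 18.19637·(4.55000 − 3.63000) / (18.19637 − (-28.16785))
   = 4.55000 − (16.7406604)/(46.3642200) = 4.1889315

4.18893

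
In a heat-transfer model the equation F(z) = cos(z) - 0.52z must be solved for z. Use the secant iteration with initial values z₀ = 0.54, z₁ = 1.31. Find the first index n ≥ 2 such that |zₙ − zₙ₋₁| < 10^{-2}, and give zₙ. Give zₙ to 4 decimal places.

n = 4, zₙ = 1.0149

F(0.54) = 0.576909, F(1.31) = -0.423350
z₂ = 1.310000 − (-0.423350)·(0.770000)/(-1.000259) = 0.984105;  |Δ| = 0.325895
F(0.984105) = 0.041874
z₃ = 0.984105 − 0.041874·(-0.325895)/(0.465224) = 1.013438;  |Δ| = 0.029333
F(1.013438) = 0.001958
z₄ = 1.013438 − 0.001958·(0.029333)/(-0.039916) = 1.014877;  |Δ| = 0.001439
|z₄ − z₃| = 0.001439 < 10^{-2}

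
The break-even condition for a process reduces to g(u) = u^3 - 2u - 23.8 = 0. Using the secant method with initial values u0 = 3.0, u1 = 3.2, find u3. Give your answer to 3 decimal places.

g(3.0) = -2.80000, g(3.2) = 2.56800
u2 = 3.20000 − 2.56800·(3.20000 − 3.00000) / (2.56800 − (-2.80000)) = 3.20000 − (0.51360)/(5.36800) = 3.10432
g(3.10432) = -0.09287
u3 = 3.10432 − (-0.09287)·(3.10432 − 3.20000) / (-0.09287 − 2.56800) = 3.10432 − (0.00889)/(-2.66087) = 3.10766

3.108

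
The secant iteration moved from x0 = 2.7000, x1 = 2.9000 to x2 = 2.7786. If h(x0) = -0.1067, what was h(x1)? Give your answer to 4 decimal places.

The secant line through (2.7000, -0.1067) and (2.9000, h(x1)) crosses zero at x2 = 2.7786.
So (2.7000, -0.1067), (2.9000, h(x1)), (2.7786, 0) are collinear:
h(x1) = -0.1067 · (2.9000 − 2.7786) / (2.7000 − 2.7786) = -0.1067 · (0.121400)/(-0.078600) = 0.164801

0.1648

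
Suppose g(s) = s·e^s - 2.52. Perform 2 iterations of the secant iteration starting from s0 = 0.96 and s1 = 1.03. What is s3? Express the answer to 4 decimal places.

0.9625

g(0.96) = -0.012771, g(1.03) = 0.365098
s2 = 1.030000 − 0.365098·(1.030000 − 0.960000) / (0.365098 − (-0.012771)) = 1.030000 − (0.025557)/(0.377869) = 0.962366
g(0.962366) = -0.000639
s3 = 0.962366 − (-0.000639)·(0.962366 − 1.030000) / (-0.000639 − 0.365098) = 0.962366 − (0.000043)/(-0.365737) = 0.962484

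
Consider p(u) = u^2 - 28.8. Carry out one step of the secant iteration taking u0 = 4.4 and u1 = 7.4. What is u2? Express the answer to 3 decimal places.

5.200

p(4.4) = -9.44000, p(7.4) = 25.96000
u2 = 7.40000 − 25.96000·(7.40000 − 4.40000) / (25.96000 − (-9.44000)) = 7.40000 − (77.88000)/(35.40000) = 5.20000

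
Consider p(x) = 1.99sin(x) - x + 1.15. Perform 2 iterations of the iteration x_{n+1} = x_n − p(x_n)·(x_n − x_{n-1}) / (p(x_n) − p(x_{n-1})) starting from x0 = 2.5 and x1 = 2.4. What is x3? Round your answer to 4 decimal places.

p(2.5) = -0.159040, p(2.4) = 0.094172
x2 = 2.400000 − 0.094172·(2.400000 − 2.500000) / (0.094172 − (-0.159040)) = 2.400000 − (-0.009417)/(0.253212) = 2.437191
p(2.437191) = 0.001490
x3 = 2.437191 − 0.001490·(2.437191 − 2.400000) / (0.001490 − 0.094172) = 2.437191 − (0.000055)/(-0.092682) = 2.437789

2.4378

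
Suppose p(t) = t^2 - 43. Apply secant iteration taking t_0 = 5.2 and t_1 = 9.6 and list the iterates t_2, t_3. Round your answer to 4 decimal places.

p(5.2) = -15.960000, p(9.6) = 49.160000
t_2 = 9.600000 − 49.160000·(9.600000 − 5.200000) / (49.160000 − (-15.960000)) = 9.600000 − (216.304000)/(65.120000) = 6.278378
p(6.278378) = -3.581965
t_3 = 6.278378 − (-3.581965)·(6.278378 − 9.600000) / (-3.581965 − 49.160000) = 6.278378 − (11.897932)/(-52.741965) = 6.503966

6.2784, 6.5040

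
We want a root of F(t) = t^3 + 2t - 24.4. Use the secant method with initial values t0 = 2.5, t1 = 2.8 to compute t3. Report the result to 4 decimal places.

F(2.5) = -3.775000, F(2.8) = 3.152000
t2 = 2.800000 − 3.152000·(2.800000 − 2.500000) / (3.152000 − (-3.775000)) = 2.800000 − (0.945600)/(6.927000) = 2.663491
F(2.663491) = -0.177729
t3 = 2.663491 − (-0.177729)·(2.663491 − 2.800000) / (-0.177729 − 3.152000) = 2.663491 − (0.024262)/(-3.329729) = 2.670777

2.6708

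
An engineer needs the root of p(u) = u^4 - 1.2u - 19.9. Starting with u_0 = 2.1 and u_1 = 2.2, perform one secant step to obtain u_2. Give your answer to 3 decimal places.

2.177

p(2.1) = -2.97190, p(2.2) = 0.88560
u_2 = 2.20000 − 0.88560·(2.20000 − 2.10000) / (0.88560 − (-2.97190)) = 2.20000 − (0.08856)/(3.85750) = 2.17704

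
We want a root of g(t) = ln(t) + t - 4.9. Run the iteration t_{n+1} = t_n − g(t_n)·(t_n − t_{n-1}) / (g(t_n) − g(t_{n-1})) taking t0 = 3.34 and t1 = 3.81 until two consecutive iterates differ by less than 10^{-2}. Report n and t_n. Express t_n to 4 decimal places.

g(3.34) = -0.354029, g(3.81) = 0.247629
t2 = 3.810000 − 0.247629·(0.470000)/(0.601658) = 3.616558;  |Δ| = 0.193442
g(3.616558) = 0.002081
t3 = 3.616558 − 0.002081·(-0.193442)/(-0.245548) = 3.614919;  |Δ| = 0.001640
|t3 − t2| = 0.001640 < 10^{-2}

n = 3, t_n = 3.6149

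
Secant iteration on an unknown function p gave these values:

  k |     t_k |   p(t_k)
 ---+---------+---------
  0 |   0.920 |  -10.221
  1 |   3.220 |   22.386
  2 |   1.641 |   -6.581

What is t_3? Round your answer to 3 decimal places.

t_3 = 1.641 − (-6.581)·(1.641 − 3.220) / (-6.581 − 22.386)
   = 1.641 − (10.39140)/(-28.96700) = 1.99973

2.000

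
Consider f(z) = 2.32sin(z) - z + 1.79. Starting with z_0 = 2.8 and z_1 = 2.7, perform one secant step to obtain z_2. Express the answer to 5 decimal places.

2.72593

f(2.8) = -0.2328275, f(2.7) = 0.0815213
z_2 = 2.7000000 − 0.0815213·(2.7000000 − 2.8000000) / (0.0815213 − (-0.2328275)) = 2.7000000 − (-0.0081521)/(0.3143488) = 2.7259334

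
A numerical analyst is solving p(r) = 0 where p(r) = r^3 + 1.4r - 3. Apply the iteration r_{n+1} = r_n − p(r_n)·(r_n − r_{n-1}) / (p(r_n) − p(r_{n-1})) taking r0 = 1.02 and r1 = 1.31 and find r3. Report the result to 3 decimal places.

1.124

p(1.02) = -0.51079, p(1.31) = 1.08209
r2 = 1.31000 − 1.08209·(1.31000 − 1.02000) / (1.08209 − (-0.51079)) = 1.31000 − (0.31381)/(1.59288) = 1.11299
p(1.11299) = -0.06308
r3 = 1.11299 − (-0.06308)·(1.11299 − 1.31000) / (-0.06308 − 1.08209) = 1.11299 − (0.01243)/(-1.14517) = 1.12385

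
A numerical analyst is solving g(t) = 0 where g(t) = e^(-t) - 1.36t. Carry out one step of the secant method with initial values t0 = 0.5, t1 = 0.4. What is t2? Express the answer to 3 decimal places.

g(0.5) = -0.07347, g(0.4) = 0.12632
t2 = 0.40000 − 0.12632·(0.40000 − 0.50000) / (0.12632 − (-0.07347)) = 0.40000 − (-0.01263)/(0.19979) = 0.46323

0.463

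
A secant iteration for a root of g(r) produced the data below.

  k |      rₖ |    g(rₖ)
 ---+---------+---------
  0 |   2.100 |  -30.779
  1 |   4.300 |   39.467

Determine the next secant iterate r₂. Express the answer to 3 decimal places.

3.064

r₂ = 4.300 − 39.467·(4.300 − 2.100) / (39.467 − (-30.779))
   = 4.300 − (86.82740)/(70.24600) = 3.06395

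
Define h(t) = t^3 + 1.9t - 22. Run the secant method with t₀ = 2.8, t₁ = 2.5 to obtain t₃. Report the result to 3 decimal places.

2.577

h(2.8) = 5.27200, h(2.5) = -1.62500
t₂ = 2.50000 − (-1.62500)·(2.50000 − 2.80000) / (-1.62500 − 5.27200) = 2.50000 − (0.48750)/(-6.89700) = 2.57068
h(2.57068) = -0.12757
t₃ = 2.57068 − (-0.12757)·(2.57068 − 2.50000) / (-0.12757 − (-1.62500)) = 2.57068 − (-0.00902)/(1.49743) = 2.57670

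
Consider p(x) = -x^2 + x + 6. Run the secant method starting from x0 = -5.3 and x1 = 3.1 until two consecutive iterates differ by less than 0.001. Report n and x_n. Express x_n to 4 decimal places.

n = 5, x_n = 3.0000

p(-5.3) = -27.390000, p(3.1) = -0.510000
x2 = 3.100000 − (-0.510000)·(8.400000)/(26.880000) = 3.259375;  |Δ| = 0.159375
p(3.259375) = -1.364150
x3 = 3.259375 − (-1.364150)·(0.159375)/(-0.854150) = 3.004840;  |Δ| = 0.254535
p(3.004840) = -0.024222
x4 = 3.004840 − (-0.024222)·(-0.254535)/(1.339929) = 3.000238;  |Δ| = 0.004601
p(3.000238) = -0.001192
x5 = 3.000238 − (-0.001192)·(-0.004601)/(0.023029) = 3.000000;  |Δ| = 0.000238
|x5 − x4| = 0.000238 < 0.001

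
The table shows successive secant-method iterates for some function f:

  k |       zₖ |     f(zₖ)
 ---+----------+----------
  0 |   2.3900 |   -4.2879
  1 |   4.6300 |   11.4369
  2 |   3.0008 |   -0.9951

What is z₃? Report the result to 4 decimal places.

3.1312

z₃ = 3.0008 − (-0.9951)·(3.0008 − 4.6300) / (-0.9951 − 11.4369)
   = 3.0008 − (1.621217)/(-12.432000) = 3.131207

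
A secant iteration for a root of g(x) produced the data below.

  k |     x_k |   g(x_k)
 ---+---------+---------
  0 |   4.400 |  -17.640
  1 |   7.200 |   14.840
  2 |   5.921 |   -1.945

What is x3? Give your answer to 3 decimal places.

6.069

x3 = 5.921 − (-1.945)·(5.921 − 7.200) / (-1.945 − 14.840)
   = 5.921 − (2.48765)/(-16.78500) = 6.06921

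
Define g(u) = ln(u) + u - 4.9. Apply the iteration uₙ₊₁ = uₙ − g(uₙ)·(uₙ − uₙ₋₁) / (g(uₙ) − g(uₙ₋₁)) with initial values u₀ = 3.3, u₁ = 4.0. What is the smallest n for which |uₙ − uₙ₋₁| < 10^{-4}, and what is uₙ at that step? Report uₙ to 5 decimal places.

n = 4, uₙ = 3.61493

g(3.3) = -0.4060775, g(4.0) = 0.4862944
u₂ = 4.0000000 − 0.4862944·(0.7000000)/(0.8923719) = 3.6185379;  |Δ| = 0.3814621
g(3.6185379) = 0.0046080
u₃ = 3.6185379 − 0.0046080·(-0.3814621)/(-0.4816864) = 3.6148887;  |Δ| = 0.0036492
g(3.6148887) = -0.0000502
u₄ = 3.6148887 − (-0.0000502)·(-0.0036492)/(-0.0046582) = 3.6149281;  |Δ| = 0.0000393
|u₄ − u₃| = 0.0000393 < 10^{-4}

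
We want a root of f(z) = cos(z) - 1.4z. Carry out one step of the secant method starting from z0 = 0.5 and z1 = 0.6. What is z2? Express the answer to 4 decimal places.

f(0.5) = 0.177583, f(0.6) = -0.014664
z2 = 0.600000 − (-0.014664)·(0.600000 − 0.500000) / (-0.014664 − 0.177583) = 0.600000 − (-0.001466)/(-0.192247) = 0.592372

0.5924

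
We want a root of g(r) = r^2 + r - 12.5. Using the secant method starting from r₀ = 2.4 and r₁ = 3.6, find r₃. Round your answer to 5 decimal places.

g(2.4) = -4.3400000, g(3.6) = 4.0600000
r₂ = 3.6000000 − 4.0600000·(3.6000000 − 2.4000000) / (4.0600000 − (-4.3400000)) = 3.6000000 − (4.8720000)/(8.4000000) = 3.0200000
g(3.0200000) = -0.3596000
r₃ = 3.0200000 − (-0.3596000)·(3.0200000 − 3.6000000) / (-0.3596000 − 4.0600000) = 3.0200000 − (0.2085680)/(-4.4196000) = 3.0671916

3.06719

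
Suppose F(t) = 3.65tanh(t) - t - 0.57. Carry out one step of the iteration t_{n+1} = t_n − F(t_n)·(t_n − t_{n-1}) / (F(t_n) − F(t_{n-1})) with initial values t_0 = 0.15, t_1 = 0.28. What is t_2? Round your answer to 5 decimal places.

0.22114

F(0.15) = -0.1765696, F(0.28) = 0.1461035
t_2 = 0.2800000 − 0.1461035·(0.2800000 − 0.1500000) / (0.1461035 − (-0.1765696)) = 0.2800000 − (0.0189935)/(0.3226732) = 0.2211372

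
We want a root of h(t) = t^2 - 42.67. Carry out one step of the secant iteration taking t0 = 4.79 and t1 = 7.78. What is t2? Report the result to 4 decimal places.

6.3593

h(4.79) = -19.725900, h(7.78) = 17.858400
t2 = 7.780000 − 17.858400·(7.780000 − 4.790000) / (17.858400 − (-19.725900)) = 7.780000 − (53.396616)/(37.584300) = 6.359284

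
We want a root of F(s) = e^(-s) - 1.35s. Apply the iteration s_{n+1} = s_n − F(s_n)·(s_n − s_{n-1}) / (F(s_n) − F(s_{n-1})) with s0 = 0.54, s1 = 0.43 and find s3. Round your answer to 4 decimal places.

F(0.54) = -0.146252, F(0.43) = 0.070009
s2 = 0.430000 − 0.070009·(0.430000 − 0.540000) / (0.070009 − (-0.146252)) = 0.430000 − (-0.007701)/(0.216261) = 0.465610
F(0.465610) = -0.000821
s3 = 0.465610 − (-0.000821)·(0.465610 − 0.430000) / (-0.000821 − 0.070009) = 0.465610 − (-0.000029)/(-0.070830) = 0.465197

0.4652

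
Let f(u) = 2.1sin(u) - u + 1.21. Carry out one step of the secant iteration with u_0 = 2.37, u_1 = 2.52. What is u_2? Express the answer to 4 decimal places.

f(2.37) = 0.304283, f(2.52) = -0.087106
u_2 = 2.520000 − (-0.087106)·(2.520000 − 2.370000) / (-0.087106 − 0.304283) = 2.520000 − (-0.013066)/(-0.391389) = 2.486617

2.4866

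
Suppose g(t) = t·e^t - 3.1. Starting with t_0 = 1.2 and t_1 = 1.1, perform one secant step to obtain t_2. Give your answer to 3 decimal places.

g(1.2) = 0.88414, g(1.1) = 0.20458
t_2 = 1.10000 − 0.20458·(1.10000 − 1.20000) / (0.20458 − 0.88414) = 1.10000 − (-0.02046)/(-0.67956) = 1.06989

1.070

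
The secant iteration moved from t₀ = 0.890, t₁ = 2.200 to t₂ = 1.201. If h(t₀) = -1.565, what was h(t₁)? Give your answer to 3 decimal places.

The secant line through (0.890, -1.565) and (2.200, h(t₁)) crosses zero at t₂ = 1.201.
So (0.890, -1.565), (2.200, h(t₁)), (1.201, 0) are collinear:
h(t₁) = -1.565 · (2.200 − 1.201) / (0.890 − 1.201) = -1.565 · (0.99900)/(-0.31100) = 5.02712

5.027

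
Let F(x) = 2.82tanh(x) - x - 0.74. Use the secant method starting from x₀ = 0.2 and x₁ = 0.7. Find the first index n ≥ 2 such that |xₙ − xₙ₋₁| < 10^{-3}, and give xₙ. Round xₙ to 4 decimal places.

n = 5, xₙ = 0.4502

F(0.2) = -0.383402, F(0.7) = 0.264317
x₂ = 0.700000 − 0.264317·(0.500000)/(0.647719) = 0.495963;  |Δ| = 0.204037
F(0.495963) = 0.058238
x₃ = 0.495963 − 0.058238·(-0.204037)/(-0.206080) = 0.438303;  |Δ| = 0.057660
F(0.438303) = -0.015796
x₄ = 0.438303 − (-0.015796)·(-0.057660)/(-0.074033) = 0.450605;  |Δ| = 0.012302
F(0.450605) = 0.000552
x₅ = 0.450605 − 0.000552·(0.012302)/(0.016348) = 0.450189;  |Δ| = 0.000416
|x₅ − x₄| = 0.000416 < 10^{-3}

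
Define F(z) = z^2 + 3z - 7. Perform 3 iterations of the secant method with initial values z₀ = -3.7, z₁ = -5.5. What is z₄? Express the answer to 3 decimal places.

-4.542

F(-3.7) = -4.41000, F(-5.5) = 6.75000
z₂ = -5.50000 − 6.75000·(-5.50000 − (-3.70000)) / (6.75000 − (-4.41000)) = -5.50000 − (-12.15000)/(11.16000) = -4.41129
F(-4.41129) = -0.77439
z₃ = -4.41129 − (-0.77439)·(-4.41129 − (-5.50000)) / (-0.77439 − 6.75000) = -4.41129 − (-0.84308)/(-7.52439) = -4.52334
F(-4.52334) = -0.10943
z₄ = -4.52334 − (-0.10943)·(-4.52334 − (-4.41129)) / (-0.10943 − (-0.77439)) = -4.52334 − (0.01226)/(0.66496) = -4.54178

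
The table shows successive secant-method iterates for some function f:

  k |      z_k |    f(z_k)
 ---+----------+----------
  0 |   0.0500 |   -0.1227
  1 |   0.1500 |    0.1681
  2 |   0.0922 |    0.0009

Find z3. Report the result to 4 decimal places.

0.0919

z3 = 0.0922 − 0.0009·(0.0922 − 0.1500) / (0.0009 − 0.1681)
   = 0.0922 − (-0.000052)/(-0.167200) = 0.091889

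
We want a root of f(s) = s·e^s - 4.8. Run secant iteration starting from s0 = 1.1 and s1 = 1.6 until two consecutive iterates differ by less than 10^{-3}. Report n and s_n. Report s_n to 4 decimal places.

n = 5, s_n = 1.3035

f(1.1) = -1.495417, f(1.6) = 3.124852
s2 = 1.600000 − 3.124852·(0.500000)/(4.620269) = 1.261832;  |Δ| = 0.338168
f(1.261832) = -0.343351
s3 = 1.261832 − (-0.343351)·(-0.338168)/(-3.468203) = 1.295311;  |Δ| = 0.033479
f(1.295311) = -0.069356
s4 = 1.295311 − (-0.069356)·(0.033479)/(0.273995) = 1.303785;  |Δ| = 0.008474
f(1.303785) = 0.002116
s5 = 1.303785 − 0.002116·(0.008474)/(0.071472) = 1.303534;  |Δ| = 0.000251
|s5 − s4| = 0.000251 < 10^{-3}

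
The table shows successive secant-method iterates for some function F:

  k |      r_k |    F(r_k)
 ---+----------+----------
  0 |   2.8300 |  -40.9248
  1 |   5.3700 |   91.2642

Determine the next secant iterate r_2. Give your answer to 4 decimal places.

3.6164

r_2 = 5.3700 − 91.2642·(5.3700 − 2.8300) / (91.2642 − (-40.9248))
   = 5.3700 − (231.811068)/(132.189000) = 3.616366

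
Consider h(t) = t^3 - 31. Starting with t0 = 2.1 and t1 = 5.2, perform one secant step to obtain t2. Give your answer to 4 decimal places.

2.6131

h(2.1) = -21.739000, h(5.2) = 109.608000
t2 = 5.200000 − 109.608000·(5.200000 − 2.100000) / (109.608000 − (-21.739000)) = 5.200000 − (339.784800)/(131.347000) = 2.613075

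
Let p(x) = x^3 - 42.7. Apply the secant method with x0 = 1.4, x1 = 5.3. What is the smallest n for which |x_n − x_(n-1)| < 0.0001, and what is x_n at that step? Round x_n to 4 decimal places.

n = 8, x_n = 3.4952

p(1.4) = -39.956000, p(5.3) = 106.177000
x2 = 5.300000 − 106.177000·(3.900000)/(146.133000) = 2.466346;  |Δ| = 2.833654
p(2.466346) = -27.697549
x3 = 2.466346 − (-27.697549)·(-2.833654)/(-133.874549) = 3.052606;  |Δ| = 0.586260
p(3.052606) = -14.254582
x4 = 3.052606 − (-14.254582)·(0.586260)/(13.442967) = 3.674261;  |Δ| = 0.621655
p(3.674261) = 6.903241
x5 = 3.674261 − 6.903241·(0.621655)/(21.157823) = 3.471431;  |Δ| = 0.202830
p(3.471431) = -0.866348
x6 = 3.471431 − (-0.866348)·(-0.202830)/(-7.769589) = 3.494048;  |Δ| = 0.022617
p(3.494048) = -0.043365
x7 = 3.494048 − (-0.043365)·(0.022617)/(0.822982) = 3.495240;  |Δ| = 0.001192
p(3.495240) = 0.000297
x8 = 3.495240 − 0.000297·(0.001192)/(0.043662) = 3.495232;  |Δ| = 0.000008
|x8 − x7| = 0.000008 < 0.0001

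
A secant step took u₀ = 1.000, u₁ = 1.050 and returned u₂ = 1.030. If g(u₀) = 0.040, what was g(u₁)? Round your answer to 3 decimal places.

The secant line through (1.000, 0.040) and (1.050, g(u₁)) crosses zero at u₂ = 1.030.
So (1.000, 0.040), (1.050, g(u₁)), (1.030, 0) are collinear:
g(u₁) = 0.040 · (1.050 − 1.030) / (1.000 − 1.030) = 0.040 · (0.02000)/(-0.03000) = -0.02667

-0.027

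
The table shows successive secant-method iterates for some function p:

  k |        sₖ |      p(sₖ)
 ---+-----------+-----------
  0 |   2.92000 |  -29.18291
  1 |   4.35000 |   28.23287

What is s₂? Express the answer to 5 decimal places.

s₂ = 4.35000 − 28.23287·(4.35000 − 2.92000) / (28.23287 − (-29.18291))
   = 4.35000 − (40.3730041)/(57.4157800) = 3.6468309

3.64683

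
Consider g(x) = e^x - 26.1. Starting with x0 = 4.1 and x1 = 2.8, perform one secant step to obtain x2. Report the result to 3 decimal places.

3.086

g(4.1) = 34.24029, g(2.8) = -9.65535
x2 = 2.80000 − (-9.65535)·(2.80000 − 4.10000) / (-9.65535 − 34.24029) = 2.80000 − (12.55196)/(-43.89564) = 3.08595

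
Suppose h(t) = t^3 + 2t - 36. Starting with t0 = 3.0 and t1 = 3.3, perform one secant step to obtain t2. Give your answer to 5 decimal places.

h(3.0) = -3.0000000, h(3.3) = 6.5370000
t2 = 3.3000000 − 6.5370000·(3.3000000 − 3.0000000) / (6.5370000 − (-3.0000000)) = 3.3000000 − (1.9611000)/(9.5370000) = 3.0943693

3.09437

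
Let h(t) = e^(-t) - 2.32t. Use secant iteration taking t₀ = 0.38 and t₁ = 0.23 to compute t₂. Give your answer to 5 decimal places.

h(0.38) = -0.1977386, h(0.23) = 0.2609336
t₂ = 0.2300000 − 0.2609336·(0.2300000 − 0.3800000) / (0.2609336 − (-0.1977386)) = 0.2300000 − (-0.0391400)/(0.4586722) = 0.3153334

0.31533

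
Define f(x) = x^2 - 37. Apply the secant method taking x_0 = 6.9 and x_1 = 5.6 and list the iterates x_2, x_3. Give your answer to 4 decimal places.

f(6.9) = 10.610000, f(5.6) = -5.640000
x_2 = 5.600000 − (-5.640000)·(5.600000 − 6.900000) / (-5.640000 − 10.610000) = 5.600000 − (7.332000)/(-16.250000) = 6.051200
f(6.051200) = -0.382979
x_3 = 6.051200 − (-0.382979)·(6.051200 − 5.600000) / (-0.382979 − (-5.640000)) = 6.051200 − (-0.172800)/(5.257021) = 6.084070

6.0512, 6.0841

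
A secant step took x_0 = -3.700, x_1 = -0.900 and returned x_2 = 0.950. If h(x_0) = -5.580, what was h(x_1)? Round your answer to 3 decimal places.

-2.220

The secant line through (-3.700, -5.580) and (-0.900, h(x_1)) crosses zero at x_2 = 0.950.
So (-3.700, -5.580), (-0.900, h(x_1)), (0.950, 0) are collinear:
h(x_1) = -5.580 · (-0.900 − 0.950) / (-3.700 − 0.950) = -5.580 · (-1.85000)/(-4.65000) = -2.22000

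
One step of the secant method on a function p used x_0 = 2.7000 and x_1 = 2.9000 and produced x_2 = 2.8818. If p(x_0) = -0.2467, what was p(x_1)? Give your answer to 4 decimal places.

The secant line through (2.7000, -0.2467) and (2.9000, p(x_1)) crosses zero at x_2 = 2.8818.
So (2.7000, -0.2467), (2.9000, p(x_1)), (2.8818, 0) are collinear:
p(x_1) = -0.2467 · (2.9000 − 2.8818) / (2.7000 − 2.8818) = -0.2467 · (0.018200)/(-0.181800) = 0.024697

0.0247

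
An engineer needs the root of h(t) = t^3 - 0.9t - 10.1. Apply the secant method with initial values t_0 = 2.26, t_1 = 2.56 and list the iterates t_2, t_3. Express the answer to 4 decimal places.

h(2.26) = -0.590824, h(2.56) = 4.373216
t_2 = 2.560000 − 4.373216·(2.560000 − 2.260000) / (4.373216 − (-0.590824)) = 2.560000 − (1.311965)/(4.964040) = 2.295706
h(2.295706) = -0.067150
t_3 = 2.295706 − (-0.067150)·(2.295706 − 2.560000) / (-0.067150 − 4.373216) = 2.295706 − (0.017747)/(-4.440366) = 2.299703

2.2957, 2.2997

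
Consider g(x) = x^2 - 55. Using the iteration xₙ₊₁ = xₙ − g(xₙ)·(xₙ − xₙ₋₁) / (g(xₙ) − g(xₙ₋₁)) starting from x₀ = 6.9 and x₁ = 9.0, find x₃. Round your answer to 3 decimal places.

7.411

g(6.9) = -7.39000, g(9.0) = 26.00000
x₂ = 9.00000 − 26.00000·(9.00000 − 6.90000) / (26.00000 − (-7.39000)) = 9.00000 − (54.60000)/(33.39000) = 7.36478
g(7.36478) = -0.76002
x₃ = 7.36478 − (-0.76002)·(7.36478 − 9.00000) / (-0.76002 − 26.00000) = 7.36478 − (1.24280)/(-26.76002) = 7.41122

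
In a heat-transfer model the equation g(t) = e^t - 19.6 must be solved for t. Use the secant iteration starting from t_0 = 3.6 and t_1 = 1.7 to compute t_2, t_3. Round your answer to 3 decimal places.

2.562, 3.326

g(3.6) = 16.99823, g(1.7) = -14.12605
t_2 = 1.70000 − (-14.12605)·(1.70000 − 3.60000) / (-14.12605 − 16.99823) = 1.70000 − (26.83950)/(-31.12429) = 2.56233
g(2.56233) = -6.63397
t_3 = 2.56233 − (-6.63397)·(2.56233 − 1.70000) / (-6.63397 − (-14.12605)) = 2.56233 − (-5.72069)/(7.49208) = 3.32590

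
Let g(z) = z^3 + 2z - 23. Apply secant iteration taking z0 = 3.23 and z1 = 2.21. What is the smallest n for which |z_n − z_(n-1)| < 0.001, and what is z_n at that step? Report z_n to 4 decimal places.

g(3.23) = 17.158267, g(2.21) = -7.786139
z2 = 2.210000 − (-7.786139)·(-1.020000)/(-24.944406) = 2.528382;  |Δ| = 0.318382
g(2.528382) = -1.779999
z3 = 2.528382 − (-1.779999)·(0.318382)/(6.006140) = 2.622739;  |Δ| = 0.094357
g(2.622739) = 0.286677
z4 = 2.622739 − 0.286677·(0.094357)/(2.066676) = 2.609651;  |Δ| = 0.013089
g(2.609651) = -0.008255
z5 = 2.609651 − (-0.008255)·(-0.013089)/(-0.294932) = 2.610017;  |Δ| = 0.000366
|z5 − z4| = 0.000366 < 0.001

n = 5, z_n = 2.6100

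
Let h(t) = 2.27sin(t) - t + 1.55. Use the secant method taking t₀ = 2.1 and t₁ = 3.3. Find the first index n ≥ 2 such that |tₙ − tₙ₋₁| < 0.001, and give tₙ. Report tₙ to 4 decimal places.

n = 5, tₙ = 2.6405

h(2.1) = 1.409485, h(3.3) = -2.108083
t₂ = 3.300000 − (-2.108083)·(1.200000)/(-3.517568) = 2.580839;  |Δ| = 0.719161
h(2.580839) = 0.176404
t₃ = 2.580839 − 0.176404·(-0.719161)/(2.284487) = 2.636371;  |Δ| = 0.055532
h(2.636371) = 0.012312
t₄ = 2.636371 − 0.012312·(0.055532)/(-0.164092) = 2.640538;  |Δ| = 0.004167
h(2.640538) = -0.000141
t₅ = 2.640538 − (-0.000141)·(0.004167)/(-0.012453) = 2.640491;  |Δ| = 0.000047
|t₅ − t₄| = 0.000047 < 0.001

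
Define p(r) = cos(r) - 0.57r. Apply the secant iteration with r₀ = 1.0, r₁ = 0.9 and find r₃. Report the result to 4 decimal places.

0.9789

p(1.0) = -0.029698, p(0.9) = 0.108610
r₂ = 0.900000 − 0.108610·(0.900000 − 1.000000) / (0.108610 − (-0.029698)) = 0.900000 − (-0.010861)/(0.138308) = 0.978528
p(0.978528) = 0.000484
r₃ = 0.978528 − 0.000484·(0.978528 − 0.900000) / (0.000484 − 0.108610) = 0.978528 − (0.000038)/(-0.108126) = 0.978879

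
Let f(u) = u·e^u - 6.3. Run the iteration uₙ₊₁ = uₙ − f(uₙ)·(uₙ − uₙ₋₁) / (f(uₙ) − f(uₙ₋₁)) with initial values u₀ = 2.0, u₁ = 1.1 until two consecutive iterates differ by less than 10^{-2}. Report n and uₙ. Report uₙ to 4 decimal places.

n = 5, uₙ = 1.4612

f(2.0) = 8.478112, f(1.1) = -2.995417
u₂ = 1.100000 − (-2.995417)·(-0.900000)/(-11.473530) = 1.334965;  |Δ| = 0.234965
f(1.334965) = -1.227318
u₃ = 1.334965 − (-1.227318)·(0.234965)/(1.768100) = 1.498064;  |Δ| = 0.163100
f(1.498064) = 0.400877
u₄ = 1.498064 − 0.400877·(0.163100)/(1.628195) = 1.457908;  |Δ| = 0.040157
f(1.457908) = -0.035429
u₅ = 1.457908 − (-0.035429)·(-0.040157)/(-0.436305) = 1.461169;  |Δ| = 0.003261
|u₅ − u₄| = 0.003261 < 10^{-2}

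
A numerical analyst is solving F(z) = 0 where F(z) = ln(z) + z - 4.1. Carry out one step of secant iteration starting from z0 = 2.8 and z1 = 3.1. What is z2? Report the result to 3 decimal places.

F(2.8) = -0.27038, F(3.1) = 0.13140
z2 = 3.10000 − 0.13140·(3.10000 − 2.80000) / (0.13140 − (-0.27038)) = 3.10000 − (0.03942)/(0.40178) = 3.00189

3.002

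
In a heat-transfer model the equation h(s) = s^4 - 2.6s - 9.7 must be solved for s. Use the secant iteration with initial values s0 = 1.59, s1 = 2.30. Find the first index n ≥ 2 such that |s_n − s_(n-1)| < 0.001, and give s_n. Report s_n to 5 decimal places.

h(1.59) = -7.4427104, h(2.30) = 12.3041000
s2 = 2.3000000 − 12.3041000·(0.7100000)/(19.7468104) = 1.8576039;  |Δ| = 0.4423961
h(1.8576039) = -2.6224921
s3 = 1.8576039 − (-2.6224921)·(-0.4423961)/(-14.9265921) = 1.9353297;  |Δ| = 0.0777257
h(1.9353297) = -0.7030800
s4 = 1.9353297 − (-0.7030800)·(0.0777257)/(1.9194121) = 1.9638006;  |Δ| = 0.0284709
h(1.9638006) = 0.0668086
s5 = 1.9638006 − 0.0668086·(0.0284709)/(0.7698886) = 1.9613300;  |Δ| = 0.0024706
h(1.9613300) = -0.0014708
s6 = 1.9613300 − (-0.0014708)·(-0.0024706)/(-0.0682794) = 1.9613832;  |Δ| = 0.0000532
|s6 − s5| = 0.0000532 < 0.001

n = 6, s_n = 1.96138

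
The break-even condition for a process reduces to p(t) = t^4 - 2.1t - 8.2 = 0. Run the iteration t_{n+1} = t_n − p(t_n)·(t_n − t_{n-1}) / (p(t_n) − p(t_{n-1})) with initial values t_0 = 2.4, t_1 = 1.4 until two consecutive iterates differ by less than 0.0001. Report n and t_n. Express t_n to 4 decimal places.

n = 7, t_n = 1.8658

p(2.4) = 19.937600, p(1.4) = -7.298400
t_2 = 1.400000 − (-7.298400)·(-1.000000)/(-27.236000) = 1.667969;  |Δ| = 0.267969
p(1.667969) = -3.962542
t_3 = 1.667969 − (-3.962542)·(0.267969)/(3.335858) = 1.986279;  |Δ| = 0.318310
p(1.986279) = 3.194245
t_4 = 1.986279 − 3.194245·(0.318310)/(7.156787) = 1.844210;  |Δ| = 0.142069
p(1.844210) = -0.505295
t_5 = 1.844210 − (-0.505295)·(-0.142069)/(-3.699540) = 1.863614;  |Δ| = 0.019404
p(1.863614) = -0.051463
t_6 = 1.863614 − (-0.051463)·(0.019404)/(0.453832) = 1.865814;  |Δ| = 0.002200
p(1.865814) = 0.000985
t_7 = 1.865814 − 0.000985·(0.002200)/(0.052448) = 1.865773;  |Δ| = 0.000041
|t_7 − t_6| = 0.000041 < 0.0001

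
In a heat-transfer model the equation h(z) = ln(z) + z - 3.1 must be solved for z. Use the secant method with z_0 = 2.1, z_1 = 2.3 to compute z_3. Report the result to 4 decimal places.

h(2.1) = -0.258063, h(2.3) = 0.032909
z_2 = 2.300000 − 0.032909·(2.300000 − 2.100000) / (0.032909 − (-0.258063)) = 2.300000 − (0.006582)/(0.290972) = 2.277380
h(2.277380) = 0.000405
z_3 = 2.277380 − 0.000405·(2.277380 − 2.300000) / (0.000405 − 0.032909) = 2.277380 − (-0.000009)/(-0.032504) = 2.277098

2.2771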